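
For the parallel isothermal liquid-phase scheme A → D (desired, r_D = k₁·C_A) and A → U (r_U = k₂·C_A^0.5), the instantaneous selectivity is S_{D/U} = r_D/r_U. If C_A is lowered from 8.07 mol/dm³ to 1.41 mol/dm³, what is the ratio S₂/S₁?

S_{D/U} = (k₁/k₂)·C_A^0.5, so S₂/S₁ = (C_{A,2}/C_{A,1})^0.5.
= (1.41/8.07)^0.5 = (0.1747)^0.5 = 0.418.

0.418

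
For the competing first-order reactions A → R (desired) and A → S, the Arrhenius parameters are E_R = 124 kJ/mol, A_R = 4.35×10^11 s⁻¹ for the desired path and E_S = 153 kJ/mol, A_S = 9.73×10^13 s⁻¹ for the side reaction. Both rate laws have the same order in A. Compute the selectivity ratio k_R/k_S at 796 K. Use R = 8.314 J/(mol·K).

k_R/k_S = (A_R/A_S)·exp[−(E_R−E_S)/(RT)] = (A_R/A_S)·exp[(E_S−E_R)/(RT)].
(E_S−E_R)/(RT) = (153−124)×10³/(8.314×796) = 29000/6618 = 4.382.
k_R/k_S = (4.35×10^11/9.73×10^13)·exp(4.382) = 0.004471 × 80.00 = 0.358.
Since E_R < E_S, lowering the temperature improves selectivity toward R.

0.358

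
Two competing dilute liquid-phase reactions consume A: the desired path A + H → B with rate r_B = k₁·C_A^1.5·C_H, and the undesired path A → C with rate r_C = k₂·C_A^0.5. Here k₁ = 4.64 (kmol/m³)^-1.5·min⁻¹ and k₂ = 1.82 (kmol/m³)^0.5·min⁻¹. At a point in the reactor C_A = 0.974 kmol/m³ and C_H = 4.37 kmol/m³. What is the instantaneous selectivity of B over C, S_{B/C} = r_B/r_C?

10.9

S_{B/C} = r_B/r_C = (k₁·C_A^1.5·C_H)/(k₂·C_A^0.5) = (k₁/k₂)·C_A·C_H.
= (4.64×0.9740^1.5×4.370) / (1.82×0.9740^0.5) = 19.49/1.796 = 10.9.
Since the desired path is higher order in A, keeping C_A high (PFR or concentrated feed) favours B.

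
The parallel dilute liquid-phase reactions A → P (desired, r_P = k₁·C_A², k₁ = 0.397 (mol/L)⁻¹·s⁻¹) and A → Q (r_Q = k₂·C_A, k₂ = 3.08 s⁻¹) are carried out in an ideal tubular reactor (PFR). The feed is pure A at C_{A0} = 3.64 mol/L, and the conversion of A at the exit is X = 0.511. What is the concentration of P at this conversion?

0.478 mol/L

C_A = C_{A0}(1−X) = 1.780 mol/L.
Along a PFR/batch, dC_Q/dC_A = −r_Q/(r_P+r_Q) = −k₂/(k₂+k₁·C_A).
Integrating from C_{A0} to C_A: C_Q = (3.08/0.397)·ln[(3.08+0.397·3.64)/(3.08+0.397·1.78)] = 7.758·ln(4.525/3.787) = 1.382 mol/L.
Then C_P = (C_{A0}−C_A) − C_Q = 1.860 − 1.382 = 0.4779 mol/L.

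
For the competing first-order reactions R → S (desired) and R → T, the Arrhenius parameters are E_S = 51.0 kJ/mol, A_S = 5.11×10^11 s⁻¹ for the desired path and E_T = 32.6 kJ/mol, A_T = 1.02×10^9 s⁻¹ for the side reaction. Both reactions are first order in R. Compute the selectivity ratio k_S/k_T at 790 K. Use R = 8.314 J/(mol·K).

k_S/k_T = (A_S/A_T)·exp[−(E_S−E_T)/(RT)] = (A_S/A_T)·exp[(E_T−E_S)/(RT)].
(E_T−E_S)/(RT) = (32.6−51.0)×10³/(8.314×790) = -18400/6568 = -2.801.
k_S/k_T = (5.11×10^11/1.02×10^9)·exp(-2.801) = 501.0 × 0.06072 = 30.4.

30.4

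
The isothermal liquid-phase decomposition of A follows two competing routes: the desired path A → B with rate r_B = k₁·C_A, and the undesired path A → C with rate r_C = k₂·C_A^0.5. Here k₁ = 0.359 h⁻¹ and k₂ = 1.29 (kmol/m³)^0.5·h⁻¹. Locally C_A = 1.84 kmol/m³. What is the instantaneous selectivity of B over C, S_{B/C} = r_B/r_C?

S_{B/C} = r_B/r_C = (k₁·C_A)/(k₂·C_A^0.5) = (k₁/k₂)·C_A^0.5.
= (0.359×1.840) / (1.29×1.840^0.5) = 0.6606/1.750 = 0.377.
Since the desired path is higher order in A, keeping C_A high (PFR or concentrated feed) favours B.

0.377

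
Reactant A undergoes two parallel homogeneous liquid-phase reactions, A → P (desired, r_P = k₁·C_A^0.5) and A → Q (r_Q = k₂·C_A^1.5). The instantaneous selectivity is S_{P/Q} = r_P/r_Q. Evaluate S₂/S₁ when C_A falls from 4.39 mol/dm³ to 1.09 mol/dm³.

4.03

S_{P/Q} = (k₁/k₂)·C_A⁻¹, so S₂/S₁ = (C_{A,2}/C_{A,1})⁻¹.
= 4.39/1.09 = 4.03.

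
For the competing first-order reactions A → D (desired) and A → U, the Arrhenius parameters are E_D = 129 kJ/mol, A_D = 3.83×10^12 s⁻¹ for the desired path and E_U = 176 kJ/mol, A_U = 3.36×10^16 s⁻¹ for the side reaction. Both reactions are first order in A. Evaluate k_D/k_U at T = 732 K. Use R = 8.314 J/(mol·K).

k_D/k_U = (A_D/A_U)·exp[−(E_D−E_U)/(RT)] = (A_D/A_U)·exp[(E_U−E_D)/(RT)].
(E_U−E_D)/(RT) = (176−129)×10³/(8.314×732) = 47000/6086 = 7.723.
k_D/k_U = (3.83×10^12/3.36×10^16)·exp(7.723) = 1.140×10^-4 × 2259 = 0.258.

0.258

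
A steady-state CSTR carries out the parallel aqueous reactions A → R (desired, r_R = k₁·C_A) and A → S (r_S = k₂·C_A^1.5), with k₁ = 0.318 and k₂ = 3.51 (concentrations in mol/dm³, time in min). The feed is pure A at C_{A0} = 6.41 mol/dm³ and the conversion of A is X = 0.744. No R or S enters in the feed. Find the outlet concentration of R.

Exit C_A = C_{A0}(1−X) = 6.41×0.256 = 1.641 mol/dm³.
In a CSTR the entire volume is at exit conditions, so r_R = 0.318×1.641 = 0.5218 and r_S = 3.51×1.641^1.5 = 7.378.
Fraction of consumed A going to R: r_R/(r_R+r_S) = 0.06605.
C_R = 0.06605·C_{A0}·X = 0.06605×6.41×0.744 = 0.315 mol/dm³.

0.315 mol/dm³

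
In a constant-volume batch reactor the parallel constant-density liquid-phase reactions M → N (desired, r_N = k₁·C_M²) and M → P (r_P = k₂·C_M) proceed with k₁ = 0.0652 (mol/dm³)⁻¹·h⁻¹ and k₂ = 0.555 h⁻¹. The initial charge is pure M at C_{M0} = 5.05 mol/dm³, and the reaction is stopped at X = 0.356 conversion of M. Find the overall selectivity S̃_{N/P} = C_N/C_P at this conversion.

C_M = C_{M0}(1−X) = 3.252 mol/dm³.
Along a PFR/batch, dC_P/dC_M = −r_P/(r_N+r_P) = −k₂/(k₂+k₁·C_M).
Integrating from C_{M0} to C_M: C_P = (0.555/0.0652)·ln[(0.555+0.0652·5.05)/(0.555+0.0652·3.25)] = 8.512·ln(0.8843/0.7670) = 1.211 mol/dm³.
Then C_N = (C_{M0}−C_M) − C_P = 1.798 − 1.211 = 0.5873 mol/dm³.
S̃_{N/P} = C_N/C_P = 0.5873/1.211 = 0.485.

0.485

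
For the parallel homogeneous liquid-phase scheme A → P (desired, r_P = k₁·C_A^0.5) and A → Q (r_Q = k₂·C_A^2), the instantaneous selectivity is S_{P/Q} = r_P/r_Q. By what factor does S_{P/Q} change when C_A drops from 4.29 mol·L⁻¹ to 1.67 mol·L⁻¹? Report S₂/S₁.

S_{P/Q} = (k₁/k₂)·C_A^-1.5, so S₂/S₁ = (C_{A,2}/C_{A,1})^-1.5.
= (1.67/4.29)^(-1.5) = (0.3893)^(-1.5) = 4.12.

4.12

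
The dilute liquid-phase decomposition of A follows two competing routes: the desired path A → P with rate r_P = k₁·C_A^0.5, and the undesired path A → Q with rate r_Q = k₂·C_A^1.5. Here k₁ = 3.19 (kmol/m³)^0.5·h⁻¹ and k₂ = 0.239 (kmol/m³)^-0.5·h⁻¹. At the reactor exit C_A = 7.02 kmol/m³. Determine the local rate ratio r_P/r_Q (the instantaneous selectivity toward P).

S_{P/Q} = r_P/r_Q = (k₁·C_A^0.5)/(k₂·C_A^1.5) = (k₁/k₂)·C_A⁻¹.
= (3.19×7.020^0.5) / (0.239×7.020^1.5) = 8.452/4.445 = 1.90.
The undesired path is higher order in A, so low C_A (CSTR or dilute feed) favours P.

1.90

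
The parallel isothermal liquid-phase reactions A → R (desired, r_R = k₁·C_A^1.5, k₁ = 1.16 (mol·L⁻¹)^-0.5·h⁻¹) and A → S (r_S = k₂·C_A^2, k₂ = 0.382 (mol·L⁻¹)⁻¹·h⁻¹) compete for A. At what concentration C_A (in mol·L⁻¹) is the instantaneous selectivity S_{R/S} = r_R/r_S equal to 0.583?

S_{R/S} = (k₁/k₂)·C_A^-0.5 ⇒ C_A = (S·k₂/k₁)^(-2).
= (0.583×0.382/1.16)^(-2) = (0.1920)^(-2) = 27.1 mol·L⁻¹.

27.1 mol·L⁻¹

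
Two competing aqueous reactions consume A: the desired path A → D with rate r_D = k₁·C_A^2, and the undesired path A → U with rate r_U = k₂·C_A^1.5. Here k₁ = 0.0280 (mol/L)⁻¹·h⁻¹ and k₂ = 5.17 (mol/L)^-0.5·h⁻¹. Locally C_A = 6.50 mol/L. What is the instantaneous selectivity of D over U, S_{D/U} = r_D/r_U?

S_{D/U} = r_D/r_U = (k₁·C_A^2)/(k₂·C_A^1.5) = (k₁/k₂)·C_A^0.5.
= (0.0280×6.500^2) / (5.17×6.500^1.5) = 1.183/85.68 = 0.0138.

0.0138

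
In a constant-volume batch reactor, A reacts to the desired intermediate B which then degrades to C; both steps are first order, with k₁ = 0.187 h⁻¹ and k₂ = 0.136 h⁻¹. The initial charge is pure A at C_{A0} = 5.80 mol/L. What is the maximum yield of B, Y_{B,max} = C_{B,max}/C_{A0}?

0.428

Evaluating C_B at t_opt = ln(k₂/k₁)/(k₂−k₁) gives C_{B,max}/C_{A0} = (k₁/k₂)^[k₂/(k₂−k₁)].
= (0.187/0.136)^(0.136/(0.136−0.187)) = (1.375)^(-2.667) = 0.4278.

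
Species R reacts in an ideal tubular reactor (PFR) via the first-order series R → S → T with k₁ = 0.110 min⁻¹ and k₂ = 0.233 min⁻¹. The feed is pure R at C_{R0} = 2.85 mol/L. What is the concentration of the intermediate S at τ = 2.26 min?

0.482 mol/L

Solving the coupled first-order balances gives C_S(τ) = [k₁/(k₂−k₁)]·C_{R0}·(e^(−k₁τ) − e^(−k₂τ)).
e^(−k₁τ) = e^(−0.110×2.26) = e^(−0.2486) = 0.7799; e^(−k₂τ) = e^(−0.5266) = 0.5906.
C_S = 0.110×2.85/(0.233−0.110) × (0.7799−0.5906) = 2.549×0.1893 = 0.4824 mol/L.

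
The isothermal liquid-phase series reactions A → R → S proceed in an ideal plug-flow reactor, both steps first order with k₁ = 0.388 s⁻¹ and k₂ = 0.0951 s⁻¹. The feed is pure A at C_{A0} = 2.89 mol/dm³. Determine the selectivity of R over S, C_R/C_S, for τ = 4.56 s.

For first-order series with pure A initially, C_R(τ) = k₁C_{A0}/(k₂−k₁)·(e^(−k₁τ) − e^(−k₂τ)).
e^(−k₁τ) = e^(−0.388×4.56) = e^(−1.769) = 0.1705; e^(−k₂τ) = e^(−0.4337) = 0.6481.
C_R = 0.388×2.89/(0.0951−0.388) × (0.1705−0.6481) = (-3.828)×(-0.4777) = 1.829 mol/dm³.
C_A = C_{A0}e^(−k₁τ) = 0.4926 mol/dm³, so C_S = C_{A0}−C_A−C_R = 0.5687 mol/dm³; C_R/C_S = 3.22.

3.22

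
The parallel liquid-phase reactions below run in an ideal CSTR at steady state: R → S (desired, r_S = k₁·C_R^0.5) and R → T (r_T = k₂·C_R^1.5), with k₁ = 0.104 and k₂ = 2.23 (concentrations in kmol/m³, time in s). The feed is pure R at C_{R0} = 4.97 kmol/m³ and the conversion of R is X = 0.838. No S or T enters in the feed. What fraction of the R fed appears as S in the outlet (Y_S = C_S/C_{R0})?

Exit C_R = C_{R0}(1−X) = 4.97×0.162 = 0.8051 kmol/m³.
A CSTR operates uniformly at the exit composition, giving r_S = 0.09332 and r_T = 1.611 (each k·C_R^n at C_R = 0.8051).
Fraction of consumed R going to S: r_S/(r_S+r_T) = 0.05475.
C_S = 0.05475·C_{R0}·X = 0.05475×4.97×0.838 = 0.228 kmol/m³; Y_S = C_S/C_{R0} = 0.0459.

0.0459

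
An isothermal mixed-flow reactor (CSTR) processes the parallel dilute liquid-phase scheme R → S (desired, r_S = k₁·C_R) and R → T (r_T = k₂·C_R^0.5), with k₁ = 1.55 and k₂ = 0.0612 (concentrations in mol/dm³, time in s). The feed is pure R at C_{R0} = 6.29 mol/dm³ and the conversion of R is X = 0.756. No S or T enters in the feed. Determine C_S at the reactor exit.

4.61 mol/dm³

Exit C_R = C_{R0}(1−X) = 6.29×0.244 = 1.535 mol/dm³.
In a CSTR the entire volume is at exit conditions, so r_S = 1.55×1.535 = 2.379 and r_T = 0.0612×1.535^0.5 = 0.07582.
Fraction of consumed R going to S: r_S/(r_S+r_T) = 0.9691.
C_S = 0.9691·C_{R0}·X = 0.9691×6.29×0.756 = 4.61 mol/dm³.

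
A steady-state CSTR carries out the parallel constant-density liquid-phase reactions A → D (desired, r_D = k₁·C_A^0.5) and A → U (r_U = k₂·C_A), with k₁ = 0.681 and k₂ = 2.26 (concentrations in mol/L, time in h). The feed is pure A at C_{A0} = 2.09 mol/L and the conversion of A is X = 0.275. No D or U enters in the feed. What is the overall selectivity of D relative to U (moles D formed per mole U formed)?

0.245

Exit C_A = C_{A0}(1−X) = 2.09×0.725 = 1.515 mol/L.
A CSTR operates uniformly at the exit composition, giving r_D = 0.8383 and r_U = 3.424 (each k·C_A^n at C_A = 1.515).
Overall selectivity = C_D/C_U = r_Dτ/(r_Uτ) = r_D/r_U = 0.245.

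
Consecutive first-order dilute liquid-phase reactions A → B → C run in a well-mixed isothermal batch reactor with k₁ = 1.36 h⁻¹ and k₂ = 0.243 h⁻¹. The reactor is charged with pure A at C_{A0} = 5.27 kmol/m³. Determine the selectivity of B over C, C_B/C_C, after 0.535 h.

Solving the coupled first-order balances gives C_B(t) = [k₁/(k₂−k₁)]·C_{A0}·(e^(−k₁t) − e^(−k₂t)).
e^(−k₁t) = e^(−1.36×0.535) = e^(−0.7276) = 0.4831; e^(−k₂t) = e^(−0.1300) = 0.8781.
C_B = 1.36×5.27/(0.243−1.36) × (0.4831−0.8781) = (-6.416)×(-0.3950) = 2.535 kmol/m³.
C_A = C_{A0}e^(−k₁t) = 2.546 kmol/m³, so C_C = C_{A0}−C_A−C_B = 0.1896 kmol/m³; C_B/C_C = 13.4.

13.4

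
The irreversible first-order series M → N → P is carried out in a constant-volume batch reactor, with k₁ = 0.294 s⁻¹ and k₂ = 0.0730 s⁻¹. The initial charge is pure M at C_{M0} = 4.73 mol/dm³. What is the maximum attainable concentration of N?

2.99 mol/dm³

Evaluating C_N at t_opt = ln(k₂/k₁)/(k₂−k₁) gives C_{N,max}/C_{M0} = (k₁/k₂)^[k₂/(k₂−k₁)].
= (0.294/0.0730)^(0.0730/(0.0730−0.294)) = (4.027)^(-0.3303) = 0.6312.
C_{N,max} = 0.6312×4.73 = 2.99 mol/dm³.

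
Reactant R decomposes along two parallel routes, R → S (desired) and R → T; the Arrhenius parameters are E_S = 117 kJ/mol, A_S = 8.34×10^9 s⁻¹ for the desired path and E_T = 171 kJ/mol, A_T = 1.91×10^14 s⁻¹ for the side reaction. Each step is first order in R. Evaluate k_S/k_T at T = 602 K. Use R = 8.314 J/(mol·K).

k_S/k_T = (A_S/A_T)·exp[−(E_S−E_T)/(RT)] = (A_S/A_T)·exp[(E_T−E_S)/(RT)].
(E_T−E_S)/(RT) = (171−117)×10³/(8.314×602) = 54000/5005 = 10.79.
k_S/k_T = (8.34×10^9/1.91×10^14)·exp(10.79) = 4.366×10^-5 × 48492 = 2.12.
Since E_S < E_T, lowering the temperature improves selectivity toward S.

2.12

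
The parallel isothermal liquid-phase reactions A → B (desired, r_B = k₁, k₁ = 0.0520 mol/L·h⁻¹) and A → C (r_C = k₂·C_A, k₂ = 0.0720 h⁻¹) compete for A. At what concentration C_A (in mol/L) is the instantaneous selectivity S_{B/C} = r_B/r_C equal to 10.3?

S_{B/C} = (k₁/k₂)·C_A⁻¹ ⇒ C_A = (S·k₂/k₁)^(-1).
= (10.3×0.0720/0.0520)^(-1) = (14.26)^(-1) = 0.0701 mol/L.

0.0701 mol/L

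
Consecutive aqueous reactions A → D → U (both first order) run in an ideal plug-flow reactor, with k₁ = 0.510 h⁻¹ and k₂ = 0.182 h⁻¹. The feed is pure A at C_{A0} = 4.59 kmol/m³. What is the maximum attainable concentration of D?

2.59 kmol/m³

Evaluating C_D at τ_opt = ln(k₂/k₁)/(k₂−k₁) gives C_{D,max}/C_{A0} = (k₁/k₂)^[k₂/(k₂−k₁)].
= (0.510/0.182)^(0.182/(0.182−0.510)) = (2.802)^(-0.5549) = 0.5645.
C_{D,max} = 0.5645×4.59 = 2.59 kmol/m³.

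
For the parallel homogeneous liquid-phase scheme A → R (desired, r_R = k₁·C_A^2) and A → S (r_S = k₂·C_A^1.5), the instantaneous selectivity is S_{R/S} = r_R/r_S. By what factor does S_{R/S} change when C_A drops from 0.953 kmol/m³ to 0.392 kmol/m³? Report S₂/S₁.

S_{R/S} = (k₁/k₂)·C_A^0.5, so S₂/S₁ = (C_{A,2}/C_{A,1})^0.5.
= (0.392/0.953)^0.5 = (0.4113)^0.5 = 0.641.

0.641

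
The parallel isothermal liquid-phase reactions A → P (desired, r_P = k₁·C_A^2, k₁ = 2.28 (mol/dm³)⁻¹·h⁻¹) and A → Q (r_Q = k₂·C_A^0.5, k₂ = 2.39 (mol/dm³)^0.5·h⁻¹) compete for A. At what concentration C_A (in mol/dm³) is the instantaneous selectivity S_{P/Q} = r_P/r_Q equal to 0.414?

0.573 mol/dm³

S_{P/Q} = (k₁/k₂)·C_A^1.5 ⇒ C_A = (S·k₂/k₁)^(1/1.5).
= (0.414×2.39/2.28)^(0.6667) = (0.4340)^(0.6667) = 0.573 mol/dm³.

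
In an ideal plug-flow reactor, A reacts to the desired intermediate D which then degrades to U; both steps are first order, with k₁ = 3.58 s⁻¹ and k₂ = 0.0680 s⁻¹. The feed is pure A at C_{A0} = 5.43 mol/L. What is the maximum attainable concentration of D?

For a first-order series the maximum intermediate yield is C_{D,max}/C_{A0} = (k₁/k₂)^[k₂/(k₂−k₁)].
= (3.58/0.0680)^(0.0680/(0.0680−3.58)) = (52.65)^(-0.01936) = 0.9261.
C_{D,max} = 0.9261×5.43 = 5.03 mol/L.

5.03 mol/L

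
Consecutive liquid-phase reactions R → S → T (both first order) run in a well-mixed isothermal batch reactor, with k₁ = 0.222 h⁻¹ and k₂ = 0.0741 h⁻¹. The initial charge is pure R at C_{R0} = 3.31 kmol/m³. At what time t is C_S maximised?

7.42 h

The intermediate peaks when r₁ = r₂, i.e. k₁e^(−k₁t) = k₂e^(−k₂t), giving t_opt = ln(k₂/k₁)/(k₂−k₁).
= ln(0.0741/0.222)/(0.0741−0.222) = ln(0.3338)/-0.1479 = -1.097/-0.1479 = 7.42 h.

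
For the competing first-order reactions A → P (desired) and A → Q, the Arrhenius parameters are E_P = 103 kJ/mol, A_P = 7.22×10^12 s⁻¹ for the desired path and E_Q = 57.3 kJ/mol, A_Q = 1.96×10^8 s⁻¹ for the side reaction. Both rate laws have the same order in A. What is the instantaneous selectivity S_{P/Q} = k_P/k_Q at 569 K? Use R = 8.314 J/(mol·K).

2.35

Since both paths have the same order in A, the concentration cancels and S_{P/Q} = k_P/k_Q = (A_P/A_Q)·exp[(E_Q−E_P)/(RT)].
(E_Q−E_P)/(RT) = (57.3−103)×10³/(8.314×569) = -45700/4731 = -9.660.
k_P/k_Q = (7.22×10^12/1.96×10^8)·exp(-9.660) = 36837 × 6.376×10^-5 = 2.35.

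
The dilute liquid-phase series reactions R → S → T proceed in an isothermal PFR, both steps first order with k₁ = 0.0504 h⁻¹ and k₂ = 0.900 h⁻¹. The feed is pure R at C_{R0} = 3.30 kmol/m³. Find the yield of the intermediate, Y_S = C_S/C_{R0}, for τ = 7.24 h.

0.0411

Solving the coupled first-order balances gives C_S(τ) = [k₁/(k₂−k₁)]·C_{R0}·(e^(−k₁τ) − e^(−k₂τ)).
e^(−k₁τ) = e^(−0.0504×7.24) = e^(−0.3649) = 0.6943; e^(−k₂τ) = e^(−6.516) = 0.001480.
C_S = 0.0504×3.30/(0.900−0.0504) × (0.6943−0.001480) = 0.1958×0.6928 = 0.1356 kmol/m³.
Y_S = C_S/C_{R0} = 0.1356/3.30 = 0.0411.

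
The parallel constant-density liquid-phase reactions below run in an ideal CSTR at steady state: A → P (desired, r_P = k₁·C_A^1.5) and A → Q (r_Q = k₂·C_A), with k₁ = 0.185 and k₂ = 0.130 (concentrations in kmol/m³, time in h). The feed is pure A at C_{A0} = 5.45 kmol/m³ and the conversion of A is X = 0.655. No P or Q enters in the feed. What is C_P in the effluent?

2.36 kmol/m³

Exit C_A = C_{A0}(1−X) = 5.45×0.345 = 1.880 kmol/m³.
Rates in a CSTR are evaluated at the outlet concentration: r_P = 0.185×1.880^1.5 = 0.4770, r_Q = 0.130×1.880 = 0.2444.
Fraction of consumed A going to P: r_P/(r_P+r_Q) = 0.6612.
C_P = 0.6612·C_{A0}·X = 0.6612×5.45×0.655 = 2.36 kmol/m³.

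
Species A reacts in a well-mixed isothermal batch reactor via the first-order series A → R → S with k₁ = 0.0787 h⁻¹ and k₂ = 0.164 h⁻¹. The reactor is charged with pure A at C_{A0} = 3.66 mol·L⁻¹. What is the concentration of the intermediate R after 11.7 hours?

0.849 mol·L⁻¹

For first-order series with pure A initially, C_R(t) = k₁C_{A0}/(k₂−k₁)·(e^(−k₁t) − e^(−k₂t)).
e^(−k₁t) = e^(−0.0787×11.7) = e^(−0.9208) = 0.3982; e^(−k₂t) = e^(−1.919) = 0.1468.
C_R = 0.0787×3.66/(0.164−0.0787) × (0.3982−0.1468) = 3.377×0.2514 = 0.8490 mol·L⁻¹.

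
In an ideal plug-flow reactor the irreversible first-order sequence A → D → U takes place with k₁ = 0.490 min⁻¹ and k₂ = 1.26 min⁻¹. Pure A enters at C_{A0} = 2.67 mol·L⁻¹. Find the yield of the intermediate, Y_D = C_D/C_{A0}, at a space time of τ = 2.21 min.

For first-order series with pure A initially, C_D(τ) = k₁C_{A0}/(k₂−k₁)·(e^(−k₁τ) − e^(−k₂τ)).
e^(−k₁τ) = e^(−0.490×2.21) = e^(−1.083) = 0.3386; e^(−k₂τ) = e^(−2.785) = 0.06175.
C_D = 0.490×2.67/(1.26−0.490) × (0.3386−0.06175) = 1.699×0.2769 = 0.4704 mol·L⁻¹.
Y_D = C_D/C_{A0} = 0.4704/2.67 = 0.176.

0.176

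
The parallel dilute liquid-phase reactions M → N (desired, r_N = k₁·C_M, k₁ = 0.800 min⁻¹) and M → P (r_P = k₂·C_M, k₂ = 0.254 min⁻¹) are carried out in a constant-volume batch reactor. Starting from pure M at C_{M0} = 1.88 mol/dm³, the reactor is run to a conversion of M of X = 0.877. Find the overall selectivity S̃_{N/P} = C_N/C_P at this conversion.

3.15

C_M = C_{M0}(1−X) = 0.2312 mol/dm³.
Both paths are first order in M, so the instantaneous fraction to N is constant: dC_N/d(−C_M) = k₁/(k₁+k₂) = 0.7590.
C_N = 0.7590·(C_{M0}−C_M) = 0.7590×1.649 = 1.25 mol/dm³.
C_P = (C_{M0}−C_M)−C_N = 0.3973 mol/dm³; S̃_{N/P} = 1.251/0.3973 = 3.15.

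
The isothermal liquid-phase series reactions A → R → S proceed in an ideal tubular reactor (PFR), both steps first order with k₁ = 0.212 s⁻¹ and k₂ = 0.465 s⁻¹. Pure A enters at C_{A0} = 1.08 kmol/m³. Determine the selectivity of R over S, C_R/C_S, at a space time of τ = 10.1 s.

0.115

For first-order series with pure A initially, C_R(τ) = k₁C_{A0}/(k₂−k₁)·(e^(−k₁τ) − e^(−k₂τ)).
e^(−k₁τ) = e^(−0.212×10.1) = e^(−2.141) = 0.1175; e^(−k₂τ) = e^(−4.697) = 0.009127.
C_R = 0.212×1.08/(0.465−0.212) × (0.1175−0.009127) = 0.9050×0.1084 = 0.09809 kmol/m³.
C_A = C_{A0}e^(−k₁τ) = 0.1269 kmol/m³, so C_S = C_{A0}−C_A−C_R = 0.8550 kmol/m³; C_R/C_S = 0.115.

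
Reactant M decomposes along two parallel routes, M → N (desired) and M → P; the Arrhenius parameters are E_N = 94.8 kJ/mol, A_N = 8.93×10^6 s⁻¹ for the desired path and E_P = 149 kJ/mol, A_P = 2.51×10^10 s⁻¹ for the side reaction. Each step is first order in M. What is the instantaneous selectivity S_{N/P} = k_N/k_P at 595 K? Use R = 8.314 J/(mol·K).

With equal orders, S_{N/P} = k_N/k_P = (A_N/A_P)·exp[(E_P−E_N)/(RT)].
(E_P−E_N)/(RT) = (149−94.8)×10³/(8.314×595) = 54200/4947 = 10.96.
k_N/k_P = (8.93×10^6/2.51×10^10)·exp(10.96) = 3.558×10^-4 × 57326 = 20.4.
Since E_N < E_P, lowering the temperature improves selectivity toward N.

20.4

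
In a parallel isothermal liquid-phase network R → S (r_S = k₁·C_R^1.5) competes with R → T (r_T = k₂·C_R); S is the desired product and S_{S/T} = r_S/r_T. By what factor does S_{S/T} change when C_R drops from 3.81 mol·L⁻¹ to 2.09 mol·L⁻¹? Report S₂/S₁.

0.741

S_{S/T} = (k₁/k₂)·C_R^0.5, so S₂/S₁ = (C_{R,2}/C_{R,1})^0.5.
= (2.09/3.81)^0.5 = (0.5486)^0.5 = 0.741.
Selectivity toward S falls as C_R falls — high-concentration operation is favoured.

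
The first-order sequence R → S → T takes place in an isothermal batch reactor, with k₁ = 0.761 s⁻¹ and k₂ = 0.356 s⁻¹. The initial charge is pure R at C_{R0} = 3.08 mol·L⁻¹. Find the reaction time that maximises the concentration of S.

1.88 s

For first-order series the maximum of C_S occurs at t_opt = ln(k₂/k₁)/(k₂−k₁).
= ln(0.356/0.761)/(0.356−0.761) = ln(0.4678)/-0.4050 = -0.7597/-0.4050 = 1.88 s.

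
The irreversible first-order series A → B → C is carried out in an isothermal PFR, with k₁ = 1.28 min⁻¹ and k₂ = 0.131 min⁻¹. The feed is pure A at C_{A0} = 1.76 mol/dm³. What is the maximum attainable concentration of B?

Evaluating C_B at τ_opt = ln(k₂/k₁)/(k₂−k₁) gives C_{B,max}/C_{A0} = (k₁/k₂)^[k₂/(k₂−k₁)].
= (1.28/0.131)^(0.131/(0.131−1.28)) = (9.771)^(-0.1140) = 0.7711.
C_{B,max} = 0.7711×1.76 = 1.36 mol/dm³.

1.36 mol/dm³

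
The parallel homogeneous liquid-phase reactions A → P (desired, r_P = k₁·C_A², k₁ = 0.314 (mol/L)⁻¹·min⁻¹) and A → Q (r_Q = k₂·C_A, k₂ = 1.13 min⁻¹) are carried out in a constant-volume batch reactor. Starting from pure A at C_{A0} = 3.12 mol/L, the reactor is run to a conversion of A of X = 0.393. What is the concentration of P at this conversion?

0.501 mol/L

C_A = C_{A0}(1−X) = 1.894 mol/L.
Along a PFR/batch, dC_Q/dC_A = −r_Q/(r_P+r_Q) = −k₂/(k₂+k₁·C_A).
Integrating from C_{A0} to C_A: C_Q = (1.13/0.314)·ln[(1.13+0.314·3.12)/(1.13+0.314·1.89)] = 3.599·ln(2.110/1.725) = 0.7252 mol/L.
Then C_P = (C_{A0}−C_A) − C_Q = 1.226 − 0.7252 = 0.5010 mol/L.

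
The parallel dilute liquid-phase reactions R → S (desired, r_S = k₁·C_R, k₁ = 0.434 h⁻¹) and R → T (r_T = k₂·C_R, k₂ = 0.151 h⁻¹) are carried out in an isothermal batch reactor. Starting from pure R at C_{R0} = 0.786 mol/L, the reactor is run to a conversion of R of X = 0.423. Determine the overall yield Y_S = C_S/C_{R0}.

C_R = C_{R0}(1−X) = 0.4535 mol/L.
Both paths are first order in R, so the instantaneous fraction to S is constant: dC_S/d(−C_R) = k₁/(k₁+k₂) = 0.7419.
C_S = 0.7419·(C_{R0}−C_R) = 0.7419×0.3325 = 0.247 mol/L.
Y_S = C_S/C_{R0} = 0.2467/0.786 = 0.314.

0.314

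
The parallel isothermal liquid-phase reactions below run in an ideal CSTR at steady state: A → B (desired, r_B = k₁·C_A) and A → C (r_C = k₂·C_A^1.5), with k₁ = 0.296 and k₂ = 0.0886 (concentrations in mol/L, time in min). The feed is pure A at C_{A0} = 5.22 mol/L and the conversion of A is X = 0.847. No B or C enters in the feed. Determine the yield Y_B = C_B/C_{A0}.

0.668

Exit C_A = C_{A0}(1−X) = 5.22×0.153 = 0.7987 mol/L.
Rates in a CSTR are evaluated at the outlet concentration: r_B = 0.296×0.7987 = 0.2364, r_C = 0.0886×0.7987^1.5 = 0.06324.
Fraction of consumed A going to B: r_B/(r_B+r_C) = 0.7890.
C_B = 0.7890·C_{A0}·X = 0.7890×5.22×0.847 = 3.49 mol/L; Y_B = C_B/C_{A0} = 0.668.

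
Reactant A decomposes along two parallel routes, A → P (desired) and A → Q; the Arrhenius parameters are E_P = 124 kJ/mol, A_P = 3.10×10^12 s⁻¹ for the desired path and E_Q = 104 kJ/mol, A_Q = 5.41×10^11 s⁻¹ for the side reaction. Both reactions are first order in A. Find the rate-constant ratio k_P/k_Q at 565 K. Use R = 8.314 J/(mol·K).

0.0811

k_P/k_Q = (A_P/A_Q)·exp[−(E_P−E_Q)/(RT)] = (A_P/A_Q)·exp[(E_Q−E_P)/(RT)].
(E_Q−E_P)/(RT) = (104−124)×10³/(8.314×565) = -20000/4697 = -4.258.
k_P/k_Q = (3.10×10^12/5.41×10^11)·exp(-4.258) = 5.730 × 0.01416 = 0.0811.
Since E_P > E_Q, raising the temperature improves selectivity toward P.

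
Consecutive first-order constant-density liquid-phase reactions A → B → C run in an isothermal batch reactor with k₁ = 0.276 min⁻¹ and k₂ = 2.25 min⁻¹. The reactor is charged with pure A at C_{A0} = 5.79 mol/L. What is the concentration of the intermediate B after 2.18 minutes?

0.438 mol/L

Solving the coupled first-order balances gives C_B(t) = [k₁/(k₂−k₁)]·C_{A0}·(e^(−k₁t) − e^(−k₂t)).
e^(−k₁t) = e^(−0.276×2.18) = e^(−0.6017) = 0.5479; e^(−k₂t) = e^(−4.905) = 0.007409.
C_B = 0.276×5.79/(2.25−0.276) × (0.5479−0.007409) = 0.8095×0.5405 = 0.4375 mol/L.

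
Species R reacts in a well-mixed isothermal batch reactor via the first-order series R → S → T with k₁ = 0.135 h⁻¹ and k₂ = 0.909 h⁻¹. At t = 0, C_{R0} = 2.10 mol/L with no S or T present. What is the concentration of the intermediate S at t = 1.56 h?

0.208 mol/L

Solving the coupled first-order balances gives C_S(t) = [k₁/(k₂−k₁)]·C_{R0}·(e^(−k₁t) − e^(−k₂t)).
e^(−k₁t) = e^(−0.135×1.56) = e^(−0.2106) = 0.8101; e^(−k₂t) = e^(−1.418) = 0.2422.
C_S = 0.135×2.10/(0.909−0.135) × (0.8101−0.2422) = 0.3663×0.5679 = 0.2080 mol/L.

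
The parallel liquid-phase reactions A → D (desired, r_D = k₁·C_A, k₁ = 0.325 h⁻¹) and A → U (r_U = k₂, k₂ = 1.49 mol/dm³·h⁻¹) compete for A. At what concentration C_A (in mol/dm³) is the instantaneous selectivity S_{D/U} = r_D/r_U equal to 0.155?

S_{D/U} = (k₁/k₂)·C_A ⇒ C_A = S·k₂/k₁.
= 0.155×1.49/0.325 = 0.711 mol/dm³.

0.711 mol/dm³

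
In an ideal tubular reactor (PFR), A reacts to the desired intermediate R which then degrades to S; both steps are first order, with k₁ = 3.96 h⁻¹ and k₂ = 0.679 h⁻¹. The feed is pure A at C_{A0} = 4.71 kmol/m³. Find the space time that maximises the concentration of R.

The intermediate peaks when r₁ = r₂, i.e. k₁e^(−k₁τ) = k₂e^(−k₂τ), giving τ_opt = ln(k₂/k₁)/(k₂−k₁).
= ln(0.679/3.96)/(0.679−3.96) = ln(0.1715)/-3.281 = -1.763/-3.281 = 0.537 h.

0.537 h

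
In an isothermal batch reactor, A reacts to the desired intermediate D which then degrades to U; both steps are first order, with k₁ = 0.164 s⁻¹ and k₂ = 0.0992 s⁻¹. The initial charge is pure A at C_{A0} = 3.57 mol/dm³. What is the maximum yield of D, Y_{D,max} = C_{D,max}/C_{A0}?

At the optimum, C_{D,max}/C_{A0} = (k₁/k₂)^[k₂/(k₂−k₁)].
= (0.164/0.0992)^(0.0992/(0.0992−0.164)) = (1.653)^(-1.531) = 0.4632.

0.463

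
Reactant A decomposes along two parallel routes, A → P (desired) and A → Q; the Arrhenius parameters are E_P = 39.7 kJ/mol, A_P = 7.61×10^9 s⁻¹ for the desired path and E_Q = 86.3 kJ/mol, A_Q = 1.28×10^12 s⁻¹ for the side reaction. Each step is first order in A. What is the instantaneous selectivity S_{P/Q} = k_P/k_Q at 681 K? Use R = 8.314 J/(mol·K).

Since both paths have the same order in A, the concentration cancels and S_{P/Q} = k_P/k_Q = (A_P/A_Q)·exp[(E_Q−E_P)/(RT)].
(E_Q−E_P)/(RT) = (86.3−39.7)×10³/(8.314×681) = 46600/5662 = 8.231.
k_P/k_Q = (7.61×10^9/1.28×10^12)·exp(8.231) = 0.005945 × 3754 = 22.3.
Since E_P < E_Q, lowering the temperature improves selectivity toward P.

22.3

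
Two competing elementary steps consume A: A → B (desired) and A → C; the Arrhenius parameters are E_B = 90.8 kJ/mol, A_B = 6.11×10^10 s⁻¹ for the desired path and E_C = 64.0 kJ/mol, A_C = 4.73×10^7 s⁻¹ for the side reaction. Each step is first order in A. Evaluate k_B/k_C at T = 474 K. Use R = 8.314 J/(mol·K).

1.44

With equal orders, S_{B/C} = k_B/k_C = (A_B/A_C)·exp[(E_C−E_B)/(RT)].
(E_C−E_B)/(RT) = (64.0−90.8)×10³/(8.314×474) = -26800/3941 = -6.801.
k_B/k_C = (6.11×10^10/4.73×10^7)·exp(-6.801) = 1292 × 0.001113 = 1.44.
Since E_B > E_C, raising the temperature improves selectivity toward B.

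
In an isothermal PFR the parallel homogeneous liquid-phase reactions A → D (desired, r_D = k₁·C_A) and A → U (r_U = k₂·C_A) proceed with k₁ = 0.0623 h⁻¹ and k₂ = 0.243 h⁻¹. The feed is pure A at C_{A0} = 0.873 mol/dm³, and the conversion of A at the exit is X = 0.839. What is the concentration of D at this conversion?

0.149 mol/dm³

C_A = C_{A0}(1−X) = 0.1406 mol/dm³.
Both paths are first order in A, so the instantaneous fraction to D is constant: dC_D/d(−C_A) = k₁/(k₁+k₂) = 0.2041.
C_D = 0.2041·(C_{A0}−C_A) = 0.2041×0.7324 = 0.149 mol/dm³.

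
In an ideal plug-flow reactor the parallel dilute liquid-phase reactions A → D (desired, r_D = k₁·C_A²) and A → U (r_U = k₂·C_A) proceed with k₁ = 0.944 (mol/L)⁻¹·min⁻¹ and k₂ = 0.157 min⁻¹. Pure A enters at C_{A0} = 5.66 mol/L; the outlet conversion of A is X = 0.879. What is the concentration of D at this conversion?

C_A = C_{A0}(1−X) = 0.6849 mol/L.
Along a PFR/batch, dC_U/dC_A = −r_U/(r_D+r_U) = −k₂/(k₂+k₁·C_A).
Integrating from C_{A0} to C_A: C_U = (0.157/0.944)·ln[(0.157+0.944·5.66)/(0.157+0.944·0.685)] = 0.1663·ln(5.500/0.8035) = 0.3199 mol/L.
Then C_D = (C_{A0}−C_A) − C_U = 4.975 − 0.3199 = 4.655 mol/L.

4.66 mol/L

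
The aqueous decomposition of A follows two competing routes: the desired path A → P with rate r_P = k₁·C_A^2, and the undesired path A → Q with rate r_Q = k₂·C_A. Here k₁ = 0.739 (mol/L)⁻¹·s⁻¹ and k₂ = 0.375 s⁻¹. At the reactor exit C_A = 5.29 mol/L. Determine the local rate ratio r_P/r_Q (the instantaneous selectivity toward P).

S_{P/Q} = r_P/r_Q = (k₁·C_A^2)/(k₂·C_A) = (k₁/k₂)·C_A.
= (0.739×5.290^2) / (0.375×5.290) = 20.68/1.984 = 10.4.

10.4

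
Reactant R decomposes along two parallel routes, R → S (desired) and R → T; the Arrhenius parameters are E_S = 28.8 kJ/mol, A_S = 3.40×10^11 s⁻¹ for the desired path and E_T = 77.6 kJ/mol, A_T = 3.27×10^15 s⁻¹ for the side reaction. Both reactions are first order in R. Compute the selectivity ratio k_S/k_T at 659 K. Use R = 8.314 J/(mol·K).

Since both paths have the same order in R, the concentration cancels and S_{S/T} = k_S/k_T = (A_S/A_T)·exp[(E_T−E_S)/(RT)].
(E_T−E_S)/(RT) = (77.6−28.8)×10³/(8.314×659) = 48800/5479 = 8.907.
k_S/k_T = (3.40×10^11/3.27×10^15)·exp(8.907) = 1.040×10^-4 × 7382 = 0.768.
Since E_S < E_T, lowering the temperature improves selectivity toward S.

0.768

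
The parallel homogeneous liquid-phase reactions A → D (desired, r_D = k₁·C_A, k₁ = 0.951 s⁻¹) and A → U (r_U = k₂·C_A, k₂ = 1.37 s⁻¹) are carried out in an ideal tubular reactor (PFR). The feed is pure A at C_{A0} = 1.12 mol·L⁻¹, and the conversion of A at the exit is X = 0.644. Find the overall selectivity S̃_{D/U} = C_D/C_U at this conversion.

C_A = C_{A0}(1−X) = 0.3987 mol·L⁻¹.
Both paths are first order in A, so the instantaneous fraction to D is constant: dC_D/d(−C_A) = k₁/(k₁+k₂) = 0.4097.
C_D = 0.4097·(C_{A0}−C_A) = 0.4097×0.7213 = 0.296 mol·L⁻¹.
C_U = (C_{A0}−C_A)−C_D = 0.4257 mol·L⁻¹; S̃_{D/U} = 0.2955/0.4257 = 0.694.

0.694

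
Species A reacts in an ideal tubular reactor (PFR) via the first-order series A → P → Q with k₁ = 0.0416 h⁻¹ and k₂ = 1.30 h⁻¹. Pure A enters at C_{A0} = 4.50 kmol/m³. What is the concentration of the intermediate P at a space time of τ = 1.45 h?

0.117 kmol/m³

The intermediate concentration in a first-order A→B→C sequence is C_P = k₁C_{A0}(e^(−k₁τ) − e^(−k₂τ))/(k₂−k₁).
e^(−k₁τ) = e^(−0.0416×1.45) = e^(−0.06032) = 0.9415; e^(−k₂τ) = e^(−1.885) = 0.1518.
C_P = 0.0416×4.50/(1.30−0.0416) × (0.9415−0.1518) = 0.1488×0.7896 = 0.1175 kmol/m³.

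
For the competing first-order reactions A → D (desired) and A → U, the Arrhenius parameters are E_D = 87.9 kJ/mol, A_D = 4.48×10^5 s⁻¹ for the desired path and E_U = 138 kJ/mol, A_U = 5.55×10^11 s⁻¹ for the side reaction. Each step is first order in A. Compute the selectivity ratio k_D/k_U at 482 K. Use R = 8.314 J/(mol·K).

0.217

With equal orders, S_{D/U} = k_D/k_U = (A_D/A_U)·exp[(E_U−E_D)/(RT)].
(E_U−E_D)/(RT) = (138−87.9)×10³/(8.314×482) = 50100/4007 = 12.50.
k_D/k_U = (4.48×10^5/5.55×10^11)·exp(12.50) = 8.072×10^-7 × 2.689×10^5 = 0.217.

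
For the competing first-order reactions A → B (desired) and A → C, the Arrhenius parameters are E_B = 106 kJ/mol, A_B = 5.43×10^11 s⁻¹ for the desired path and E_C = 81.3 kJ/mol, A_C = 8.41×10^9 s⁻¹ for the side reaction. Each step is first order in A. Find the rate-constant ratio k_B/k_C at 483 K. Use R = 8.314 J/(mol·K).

0.138

Since both paths have the same order in A, the concentration cancels and S_{B/C} = k_B/k_C = (A_B/A_C)·exp[(E_C−E_B)/(RT)].
(E_C−E_B)/(RT) = (81.3−106)×10³/(8.314×483) = -24700/4016 = -6.151.
k_B/k_C = (5.43×10^11/8.41×10^9)·exp(-6.151) = 64.57 × 0.002132 = 0.138.
Since E_B > E_C, raising the temperature improves selectivity toward B.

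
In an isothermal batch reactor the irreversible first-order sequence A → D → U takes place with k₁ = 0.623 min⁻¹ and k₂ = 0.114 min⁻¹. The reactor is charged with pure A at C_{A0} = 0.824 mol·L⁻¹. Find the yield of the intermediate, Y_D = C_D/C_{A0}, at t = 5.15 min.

0.631

For first-order series with pure A initially, C_D(t) = k₁C_{A0}/(k₂−k₁)·(e^(−k₁t) − e^(−k₂t)).
e^(−k₁t) = e^(−0.623×5.15) = e^(−3.208) = 0.04042; e^(−k₂t) = e^(−0.5871) = 0.5559.
C_D = 0.623×0.824/(0.114−0.623) × (0.04042−0.5559) = (-1.009)×(-0.5155) = 0.5199 mol·L⁻¹.
Y_D = C_D/C_{A0} = 0.5199/0.824 = 0.631.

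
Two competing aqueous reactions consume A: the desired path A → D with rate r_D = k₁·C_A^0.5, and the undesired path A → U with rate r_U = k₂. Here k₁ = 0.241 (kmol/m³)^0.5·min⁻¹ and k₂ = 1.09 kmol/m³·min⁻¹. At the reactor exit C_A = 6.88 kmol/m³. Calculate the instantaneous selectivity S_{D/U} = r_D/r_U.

0.580

S_{D/U} = r_D/r_U = (k₁·C_A^0.5)/(k₂) = (k₁/k₂)·C_A^0.5.
= (0.241×6.880^0.5) / (1.09) = 0.6321/1.090 = 0.580.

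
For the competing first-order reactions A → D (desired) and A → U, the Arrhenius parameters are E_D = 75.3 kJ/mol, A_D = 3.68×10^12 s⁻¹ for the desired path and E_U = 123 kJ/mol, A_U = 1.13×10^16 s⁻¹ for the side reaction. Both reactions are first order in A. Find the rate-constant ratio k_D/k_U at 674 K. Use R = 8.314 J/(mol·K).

1.62

With equal orders, S_{D/U} = k_D/k_U = (A_D/A_U)·exp[(E_U−E_D)/(RT)].
(E_U−E_D)/(RT) = (123−75.3)×10³/(8.314×674) = 47700/5604 = 8.512.
k_D/k_U = (3.68×10^12/1.13×10^16)·exp(8.512) = 3.257×10^-4 × 4976 = 1.62.
Since E_D < E_U, lowering the temperature improves selectivity toward D.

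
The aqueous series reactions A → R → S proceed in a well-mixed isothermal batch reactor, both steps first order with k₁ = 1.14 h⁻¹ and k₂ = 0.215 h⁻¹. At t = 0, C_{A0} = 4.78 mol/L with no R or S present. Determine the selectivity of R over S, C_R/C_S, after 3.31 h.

The intermediate concentration in a first-order A→B→C sequence is C_R = k₁C_{A0}(e^(−k₁t) − e^(−k₂t))/(k₂−k₁).
e^(−k₁t) = e^(−1.14×3.31) = e^(−3.773) = 0.02297; e^(−k₂t) = e^(−0.7117) = 0.4908.
C_R = 1.14×4.78/(0.215−1.14) × (0.02297−0.4908) = (-5.891)×(-0.4679) = 2.756 mol/L.
C_A = C_{A0}e^(−k₁t) = 0.1098 mol/L, so C_S = C_{A0}−C_A−C_R = 1.914 mol/L; C_R/C_S = 1.44.

1.44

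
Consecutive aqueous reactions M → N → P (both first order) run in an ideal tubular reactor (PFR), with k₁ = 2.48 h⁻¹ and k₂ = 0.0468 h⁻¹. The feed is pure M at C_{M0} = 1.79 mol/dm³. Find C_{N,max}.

Evaluating C_N at τ_opt = ln(k₂/k₁)/(k₂−k₁) gives C_{N,max}/C_{M0} = (k₁/k₂)^[k₂/(k₂−k₁)].
= (2.48/0.0468)^(0.0468/(0.0468−2.48)) = (52.99)^(-0.01923) = 0.9265.
C_{N,max} = 0.9265×1.79 = 1.66 mol/dm³.

1.66 mol/dm³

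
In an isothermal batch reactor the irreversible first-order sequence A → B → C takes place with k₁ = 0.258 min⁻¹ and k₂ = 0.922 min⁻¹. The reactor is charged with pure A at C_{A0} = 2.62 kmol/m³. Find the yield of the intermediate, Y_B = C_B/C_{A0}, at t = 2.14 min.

0.170

Solving the coupled first-order balances gives C_B(t) = [k₁/(k₂−k₁)]·C_{A0}·(e^(−k₁t) − e^(−k₂t)).
e^(−k₁t) = e^(−0.258×2.14) = e^(−0.5521) = 0.5757; e^(−k₂t) = e^(−1.973) = 0.1390.
C_B = 0.258×2.62/(0.922−0.258) × (0.5757−0.1390) = 1.018×0.4367 = 0.4446 kmol/m³.
Y_B = C_B/C_{A0} = 0.4446/2.62 = 0.170.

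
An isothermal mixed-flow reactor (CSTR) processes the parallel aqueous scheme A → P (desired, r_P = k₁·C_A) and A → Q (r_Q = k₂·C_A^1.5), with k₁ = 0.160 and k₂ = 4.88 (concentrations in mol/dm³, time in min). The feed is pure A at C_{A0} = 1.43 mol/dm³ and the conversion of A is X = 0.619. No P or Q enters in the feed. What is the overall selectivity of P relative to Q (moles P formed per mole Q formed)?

Exit C_A = C_{A0}(1−X) = 1.43×0.381 = 0.5448 mol/dm³.
Rates in a CSTR are evaluated at the outlet concentration: r_P = 0.160×0.5448 = 0.08717, r_Q = 4.88×0.5448^1.5 = 1.963.
Overall selectivity = C_P/C_Q = r_Pτ/(r_Qτ) = r_P/r_Q = 0.0444.

0.0444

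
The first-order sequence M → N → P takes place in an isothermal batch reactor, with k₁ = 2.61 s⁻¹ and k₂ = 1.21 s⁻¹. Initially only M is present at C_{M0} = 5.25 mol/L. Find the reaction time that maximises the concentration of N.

For first-order series the maximum of C_N occurs at t_opt = ln(k₂/k₁)/(k₂−k₁).
= ln(1.21/2.61)/(1.21−2.61) = ln(0.4636)/-1.400 = -0.7687/-1.400 = 0.549 s.

0.549 s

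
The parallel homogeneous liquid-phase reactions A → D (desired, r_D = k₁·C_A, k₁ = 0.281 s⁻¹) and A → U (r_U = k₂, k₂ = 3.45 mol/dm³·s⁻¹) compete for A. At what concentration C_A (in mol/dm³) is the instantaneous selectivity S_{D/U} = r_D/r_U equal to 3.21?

S_{D/U} = (k₁/k₂)·C_A ⇒ C_A = S·k₂/k₁.
= 3.21×3.45/0.281 = 39.4 mol/dm³.

39.4 mol/dm³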